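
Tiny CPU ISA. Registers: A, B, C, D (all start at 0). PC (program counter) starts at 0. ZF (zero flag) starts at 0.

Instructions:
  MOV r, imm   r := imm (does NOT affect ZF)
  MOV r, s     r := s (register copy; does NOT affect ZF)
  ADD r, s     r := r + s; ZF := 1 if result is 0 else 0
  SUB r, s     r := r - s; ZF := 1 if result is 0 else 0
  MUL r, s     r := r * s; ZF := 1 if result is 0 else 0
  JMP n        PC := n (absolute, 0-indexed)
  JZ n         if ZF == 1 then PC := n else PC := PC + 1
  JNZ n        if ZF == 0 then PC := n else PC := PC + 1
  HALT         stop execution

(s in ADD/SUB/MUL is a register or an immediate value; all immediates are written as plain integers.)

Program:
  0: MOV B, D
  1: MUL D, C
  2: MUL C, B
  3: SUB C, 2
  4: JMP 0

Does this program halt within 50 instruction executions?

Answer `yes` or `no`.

Step 1: PC=0 exec 'MOV B, D'. After: A=0 B=0 C=0 D=0 ZF=0 PC=1
Step 2: PC=1 exec 'MUL D, C'. After: A=0 B=0 C=0 D=0 ZF=1 PC=2
Step 3: PC=2 exec 'MUL C, B'. After: A=0 B=0 C=0 D=0 ZF=1 PC=3
Step 4: PC=3 exec 'SUB C, 2'. After: A=0 B=0 C=-2 D=0 ZF=0 PC=4
Step 5: PC=4 exec 'JMP 0'. After: A=0 B=0 C=-2 D=0 ZF=0 PC=0
Step 6: PC=0 exec 'MOV B, D'. After: A=0 B=0 C=-2 D=0 ZF=0 PC=1
Step 7: PC=1 exec 'MUL D, C'. After: A=0 B=0 C=-2 D=0 ZF=1 PC=2
Step 8: PC=2 exec 'MUL C, B'. After: A=0 B=0 C=0 D=0 ZF=1 PC=3
State after step 8 equals state after step 3: the program is in a cycle of length 5 and will never halt.

Answer: no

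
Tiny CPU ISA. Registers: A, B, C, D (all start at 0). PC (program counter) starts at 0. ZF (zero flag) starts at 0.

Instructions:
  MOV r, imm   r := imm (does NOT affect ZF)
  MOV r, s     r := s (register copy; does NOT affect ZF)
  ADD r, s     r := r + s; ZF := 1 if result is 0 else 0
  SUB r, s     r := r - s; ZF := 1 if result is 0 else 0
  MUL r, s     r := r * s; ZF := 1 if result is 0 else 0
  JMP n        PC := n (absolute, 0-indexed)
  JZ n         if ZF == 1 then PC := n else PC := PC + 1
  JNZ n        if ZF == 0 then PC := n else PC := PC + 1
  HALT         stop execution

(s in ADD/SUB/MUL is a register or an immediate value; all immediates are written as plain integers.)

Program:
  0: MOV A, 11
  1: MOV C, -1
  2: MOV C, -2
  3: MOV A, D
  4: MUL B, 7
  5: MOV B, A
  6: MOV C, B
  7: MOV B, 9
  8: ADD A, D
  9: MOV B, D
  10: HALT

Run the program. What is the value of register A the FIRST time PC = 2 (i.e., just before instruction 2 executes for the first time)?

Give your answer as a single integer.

Step 1: PC=0 exec 'MOV A, 11'. After: A=11 B=0 C=0 D=0 ZF=0 PC=1
Step 2: PC=1 exec 'MOV C, -1'. After: A=11 B=0 C=-1 D=0 ZF=0 PC=2
First time PC=2: A=11

11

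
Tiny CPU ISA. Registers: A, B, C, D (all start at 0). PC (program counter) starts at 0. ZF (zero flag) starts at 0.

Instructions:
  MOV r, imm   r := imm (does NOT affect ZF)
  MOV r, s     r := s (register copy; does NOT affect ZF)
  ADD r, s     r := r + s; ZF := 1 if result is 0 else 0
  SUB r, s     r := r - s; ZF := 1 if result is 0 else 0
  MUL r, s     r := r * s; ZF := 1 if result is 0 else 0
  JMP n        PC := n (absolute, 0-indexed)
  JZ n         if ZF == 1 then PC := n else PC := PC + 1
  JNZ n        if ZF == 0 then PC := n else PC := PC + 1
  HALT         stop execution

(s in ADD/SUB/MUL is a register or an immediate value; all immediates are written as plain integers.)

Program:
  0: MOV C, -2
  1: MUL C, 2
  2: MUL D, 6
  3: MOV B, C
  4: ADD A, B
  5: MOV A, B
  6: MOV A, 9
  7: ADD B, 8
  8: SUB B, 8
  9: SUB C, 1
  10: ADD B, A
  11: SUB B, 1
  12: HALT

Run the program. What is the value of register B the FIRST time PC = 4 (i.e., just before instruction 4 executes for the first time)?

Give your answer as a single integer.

Step 1: PC=0 exec 'MOV C, -2'. After: A=0 B=0 C=-2 D=0 ZF=0 PC=1
Step 2: PC=1 exec 'MUL C, 2'. After: A=0 B=0 C=-4 D=0 ZF=0 PC=2
Step 3: PC=2 exec 'MUL D, 6'. After: A=0 B=0 C=-4 D=0 ZF=1 PC=3
Step 4: PC=3 exec 'MOV B, C'. After: A=0 B=-4 C=-4 D=0 ZF=1 PC=4
First time PC=4: B=-4

-4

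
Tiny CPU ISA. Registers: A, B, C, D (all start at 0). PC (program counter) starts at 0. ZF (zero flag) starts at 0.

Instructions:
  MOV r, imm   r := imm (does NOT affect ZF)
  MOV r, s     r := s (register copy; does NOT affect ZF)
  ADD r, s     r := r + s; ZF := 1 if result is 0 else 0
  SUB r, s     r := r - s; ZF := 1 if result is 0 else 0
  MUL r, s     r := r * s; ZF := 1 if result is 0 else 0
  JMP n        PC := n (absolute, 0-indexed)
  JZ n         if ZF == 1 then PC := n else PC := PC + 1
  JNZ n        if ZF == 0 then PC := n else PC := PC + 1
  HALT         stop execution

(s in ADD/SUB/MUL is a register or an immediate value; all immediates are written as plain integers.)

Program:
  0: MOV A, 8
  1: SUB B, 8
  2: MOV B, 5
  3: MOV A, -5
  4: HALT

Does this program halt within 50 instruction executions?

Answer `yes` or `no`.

Step 1: PC=0 exec 'MOV A, 8'. After: A=8 B=0 C=0 D=0 ZF=0 PC=1
Step 2: PC=1 exec 'SUB B, 8'. After: A=8 B=-8 C=0 D=0 ZF=0 PC=2
Step 3: PC=2 exec 'MOV B, 5'. After: A=8 B=5 C=0 D=0 ZF=0 PC=3
Step 4: PC=3 exec 'MOV A, -5'. After: A=-5 B=5 C=0 D=0 ZF=0 PC=4
Step 5: PC=4 exec 'HALT'. After: A=-5 B=5 C=0 D=0 ZF=0 PC=4 HALTED

Answer: yes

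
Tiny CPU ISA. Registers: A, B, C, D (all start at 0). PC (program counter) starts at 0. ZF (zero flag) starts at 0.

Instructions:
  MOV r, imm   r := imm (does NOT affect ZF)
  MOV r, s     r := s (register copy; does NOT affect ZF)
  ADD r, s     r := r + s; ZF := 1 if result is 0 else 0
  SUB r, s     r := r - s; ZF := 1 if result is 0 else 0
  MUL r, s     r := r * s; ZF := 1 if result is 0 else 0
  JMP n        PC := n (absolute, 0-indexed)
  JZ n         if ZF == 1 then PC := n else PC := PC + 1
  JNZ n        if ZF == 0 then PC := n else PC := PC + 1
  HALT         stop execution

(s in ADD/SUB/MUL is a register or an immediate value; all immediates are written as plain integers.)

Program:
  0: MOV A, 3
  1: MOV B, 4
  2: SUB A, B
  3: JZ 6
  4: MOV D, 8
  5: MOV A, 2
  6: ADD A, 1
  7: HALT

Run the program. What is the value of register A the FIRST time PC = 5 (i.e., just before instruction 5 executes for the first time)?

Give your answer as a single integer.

Step 1: PC=0 exec 'MOV A, 3'. After: A=3 B=0 C=0 D=0 ZF=0 PC=1
Step 2: PC=1 exec 'MOV B, 4'. After: A=3 B=4 C=0 D=0 ZF=0 PC=2
Step 3: PC=2 exec 'SUB A, B'. After: A=-1 B=4 C=0 D=0 ZF=0 PC=3
Step 4: PC=3 exec 'JZ 6'. After: A=-1 B=4 C=0 D=0 ZF=0 PC=4
Step 5: PC=4 exec 'MOV D, 8'. After: A=-1 B=4 C=0 D=8 ZF=0 PC=5
First time PC=5: A=-1

-1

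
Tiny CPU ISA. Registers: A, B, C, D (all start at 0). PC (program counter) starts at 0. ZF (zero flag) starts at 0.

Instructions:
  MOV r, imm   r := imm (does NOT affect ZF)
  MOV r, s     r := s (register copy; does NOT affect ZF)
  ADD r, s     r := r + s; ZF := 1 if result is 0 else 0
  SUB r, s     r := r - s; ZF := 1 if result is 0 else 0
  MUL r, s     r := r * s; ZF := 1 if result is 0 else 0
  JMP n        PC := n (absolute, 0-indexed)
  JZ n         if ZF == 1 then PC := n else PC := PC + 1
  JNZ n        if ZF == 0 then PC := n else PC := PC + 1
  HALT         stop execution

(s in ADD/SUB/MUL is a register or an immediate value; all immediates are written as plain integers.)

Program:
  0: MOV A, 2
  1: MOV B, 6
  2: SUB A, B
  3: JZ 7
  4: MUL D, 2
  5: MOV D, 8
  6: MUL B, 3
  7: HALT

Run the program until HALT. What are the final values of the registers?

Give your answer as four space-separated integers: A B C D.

Answer: -4 18 0 8

Derivation:
Step 1: PC=0 exec 'MOV A, 2'. After: A=2 B=0 C=0 D=0 ZF=0 PC=1
Step 2: PC=1 exec 'MOV B, 6'. After: A=2 B=6 C=0 D=0 ZF=0 PC=2
Step 3: PC=2 exec 'SUB A, B'. After: A=-4 B=6 C=0 D=0 ZF=0 PC=3
Step 4: PC=3 exec 'JZ 7'. After: A=-4 B=6 C=0 D=0 ZF=0 PC=4
Step 5: PC=4 exec 'MUL D, 2'. After: A=-4 B=6 C=0 D=0 ZF=1 PC=5
Step 6: PC=5 exec 'MOV D, 8'. After: A=-4 B=6 C=0 D=8 ZF=1 PC=6
Step 7: PC=6 exec 'MUL B, 3'. After: A=-4 B=18 C=0 D=8 ZF=0 PC=7
Step 8: PC=7 exec 'HALT'. After: A=-4 B=18 C=0 D=8 ZF=0 PC=7 HALTED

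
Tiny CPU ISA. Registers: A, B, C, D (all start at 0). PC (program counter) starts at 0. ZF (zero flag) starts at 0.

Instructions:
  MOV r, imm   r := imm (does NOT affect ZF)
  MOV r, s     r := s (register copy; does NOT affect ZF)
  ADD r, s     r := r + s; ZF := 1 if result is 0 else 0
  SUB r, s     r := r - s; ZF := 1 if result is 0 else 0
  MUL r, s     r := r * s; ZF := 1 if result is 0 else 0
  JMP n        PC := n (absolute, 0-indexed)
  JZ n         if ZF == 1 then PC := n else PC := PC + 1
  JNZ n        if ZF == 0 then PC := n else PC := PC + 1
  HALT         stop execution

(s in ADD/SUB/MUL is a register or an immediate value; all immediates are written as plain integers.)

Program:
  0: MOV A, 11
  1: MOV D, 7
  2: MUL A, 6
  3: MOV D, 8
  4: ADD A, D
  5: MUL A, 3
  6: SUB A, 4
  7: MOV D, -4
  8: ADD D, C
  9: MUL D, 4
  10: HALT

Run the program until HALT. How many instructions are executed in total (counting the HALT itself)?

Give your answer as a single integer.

Answer: 11

Derivation:
Step 1: PC=0 exec 'MOV A, 11'. After: A=11 B=0 C=0 D=0 ZF=0 PC=1
Step 2: PC=1 exec 'MOV D, 7'. After: A=11 B=0 C=0 D=7 ZF=0 PC=2
Step 3: PC=2 exec 'MUL A, 6'. After: A=66 B=0 C=0 D=7 ZF=0 PC=3
Step 4: PC=3 exec 'MOV D, 8'. After: A=66 B=0 C=0 D=8 ZF=0 PC=4
Step 5: PC=4 exec 'ADD A, D'. After: A=74 B=0 C=0 D=8 ZF=0 PC=5
Step 6: PC=5 exec 'MUL A, 3'. After: A=222 B=0 C=0 D=8 ZF=0 PC=6
Step 7: PC=6 exec 'SUB A, 4'. After: A=218 B=0 C=0 D=8 ZF=0 PC=7
Step 8: PC=7 exec 'MOV D, -4'. After: A=218 B=0 C=0 D=-4 ZF=0 PC=8
Step 9: PC=8 exec 'ADD D, C'. After: A=218 B=0 C=0 D=-4 ZF=0 PC=9
Step 10: PC=9 exec 'MUL D, 4'. After: A=218 B=0 C=0 D=-16 ZF=0 PC=10
Step 11: PC=10 exec 'HALT'. After: A=218 B=0 C=0 D=-16 ZF=0 PC=10 HALTED
Total instructions executed: 11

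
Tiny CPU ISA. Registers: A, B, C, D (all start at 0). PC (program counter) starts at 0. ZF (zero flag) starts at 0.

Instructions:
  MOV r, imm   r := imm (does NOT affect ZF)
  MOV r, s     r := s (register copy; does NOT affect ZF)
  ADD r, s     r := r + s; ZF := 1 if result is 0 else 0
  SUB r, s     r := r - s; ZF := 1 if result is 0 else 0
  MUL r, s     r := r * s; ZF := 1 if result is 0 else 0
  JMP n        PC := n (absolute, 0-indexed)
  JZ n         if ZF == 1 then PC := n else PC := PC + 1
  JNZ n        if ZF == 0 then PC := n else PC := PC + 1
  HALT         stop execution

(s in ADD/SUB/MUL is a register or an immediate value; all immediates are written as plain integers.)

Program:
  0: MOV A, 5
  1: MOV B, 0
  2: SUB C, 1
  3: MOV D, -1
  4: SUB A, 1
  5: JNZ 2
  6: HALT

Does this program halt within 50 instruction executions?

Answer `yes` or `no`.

Answer: yes

Derivation:
Step 1: PC=0 exec 'MOV A, 5'. After: A=5 B=0 C=0 D=0 ZF=0 PC=1
Step 2: PC=1 exec 'MOV B, 0'. After: A=5 B=0 C=0 D=0 ZF=0 PC=2
Step 3: PC=2 exec 'SUB C, 1'. After: A=5 B=0 C=-1 D=0 ZF=0 PC=3
Step 4: PC=3 exec 'MOV D, -1'. After: A=5 B=0 C=-1 D=-1 ZF=0 PC=4
Step 5: PC=4 exec 'SUB A, 1'. After: A=4 B=0 C=-1 D=-1 ZF=0 PC=5
Step 6: PC=5 exec 'JNZ 2'. After: A=4 B=0 C=-1 D=-1 ZF=0 PC=2
Step 7: PC=2 exec 'SUB C, 1'. After: A=4 B=0 C=-2 D=-1 ZF=0 PC=3
Step 8: PC=3 exec 'MOV D, -1'. After: A=4 B=0 C=-2 D=-1 ZF=0 PC=4
Step 9: PC=4 exec 'SUB A, 1'. After: A=3 B=0 C=-2 D=-1 ZF=0 PC=5
Step 10: PC=5 exec 'JNZ 2'. After: A=3 B=0 C=-2 D=-1 ZF=0 PC=2
Step 11: PC=2 exec 'SUB C, 1'. After: A=3 B=0 C=-3 D=-1 ZF=0 PC=3
Step 12: PC=3 exec 'MOV D, -1'. After: A=3 B=0 C=-3 D=-1 ZF=0 PC=4
Step 13: PC=4 exec 'SUB A, 1'. After: A=2 B=0 C=-3 D=-1 ZF=0 PC=5
Step 14: PC=5 exec 'JNZ 2'. After: A=2 B=0 C=-3 D=-1 ZF=0 PC=2
Step 15: PC=2 exec 'SUB C, 1'. After: A=2 B=0 C=-4 D=-1 ZF=0 PC=3
Step 16: PC=3 exec 'MOV D, -1'. After: A=2 B=0 C=-4 D=-1 ZF=0 PC=4
Step 17: PC=4 exec 'SUB A, 1'. After: A=1 B=0 C=-4 D=-1 ZF=0 PC=5
Step 18: PC=5 exec 'JNZ 2'. After: A=1 B=0 C=-4 D=-1 ZF=0 PC=2
Step 19: PC=2 exec 'SUB C, 1'. After: A=1 B=0 C=-5 D=-1 ZF=0 PC=3
Step 20: PC=3 exec 'MOV D, -1'. After: A=1 B=0 C=-5 D=-1 ZF=0 PC=4
Step 21: PC=4 exec 'SUB A, 1'. After: A=0 B=0 C=-5 D=-1 ZF=1 PC=5
Step 22: PC=5 exec 'JNZ 2'. After: A=0 B=0 C=-5 D=-1 ZF=1 PC=6
Step 23: PC=6 exec 'HALT'. After: A=0 B=0 C=-5 D=-1 ZF=1 PC=6 HALTED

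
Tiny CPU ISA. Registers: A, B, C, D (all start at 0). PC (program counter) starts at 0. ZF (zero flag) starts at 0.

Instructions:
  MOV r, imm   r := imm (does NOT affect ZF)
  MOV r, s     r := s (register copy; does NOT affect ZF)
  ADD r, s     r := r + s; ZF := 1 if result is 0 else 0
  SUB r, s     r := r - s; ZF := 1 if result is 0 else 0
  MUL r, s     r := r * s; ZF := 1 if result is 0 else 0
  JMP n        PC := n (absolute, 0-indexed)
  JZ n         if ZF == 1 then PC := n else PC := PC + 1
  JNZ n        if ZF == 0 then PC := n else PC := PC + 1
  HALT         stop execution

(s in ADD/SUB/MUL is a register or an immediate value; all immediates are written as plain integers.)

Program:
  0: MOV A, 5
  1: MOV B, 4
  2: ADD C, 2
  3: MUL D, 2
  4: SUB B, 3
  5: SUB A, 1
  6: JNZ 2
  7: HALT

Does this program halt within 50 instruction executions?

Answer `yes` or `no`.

Answer: yes

Derivation:
Step 1: PC=0 exec 'MOV A, 5'. After: A=5 B=0 C=0 D=0 ZF=0 PC=1
Step 2: PC=1 exec 'MOV B, 4'. After: A=5 B=4 C=0 D=0 ZF=0 PC=2
Step 3: PC=2 exec 'ADD C, 2'. After: A=5 B=4 C=2 D=0 ZF=0 PC=3
Step 4: PC=3 exec 'MUL D, 2'. After: A=5 B=4 C=2 D=0 ZF=1 PC=4
Step 5: PC=4 exec 'SUB B, 3'. After: A=5 B=1 C=2 D=0 ZF=0 PC=5
Step 6: PC=5 exec 'SUB A, 1'. After: A=4 B=1 C=2 D=0 ZF=0 PC=6
Step 7: PC=6 exec 'JNZ 2'. After: A=4 B=1 C=2 D=0 ZF=0 PC=2
Step 8: PC=2 exec 'ADD C, 2'. After: A=4 B=1 C=4 D=0 ZF=0 PC=3
Step 9: PC=3 exec 'MUL D, 2'. After: A=4 B=1 C=4 D=0 ZF=1 PC=4
Step 10: PC=4 exec 'SUB B, 3'. After: A=4 B=-2 C=4 D=0 ZF=0 PC=5
Step 11: PC=5 exec 'SUB A, 1'. After: A=3 B=-2 C=4 D=0 ZF=0 PC=6
Step 12: PC=6 exec 'JNZ 2'. After: A=3 B=-2 C=4 D=0 ZF=0 PC=2
Step 13: PC=2 exec 'ADD C, 2'. After: A=3 B=-2 C=6 D=0 ZF=0 PC=3
Step 14: PC=3 exec 'MUL D, 2'. After: A=3 B=-2 C=6 D=0 ZF=1 PC=4
Step 15: PC=4 exec 'SUB B, 3'. After: A=3 B=-5 C=6 D=0 ZF=0 PC=5
Step 16: PC=5 exec 'SUB A, 1'. After: A=2 B=-5 C=6 D=0 ZF=0 PC=6
Step 17: PC=6 exec 'JNZ 2'. After: A=2 B=-5 C=6 D=0 ZF=0 PC=2
Step 18: PC=2 exec 'ADD C, 2'. After: A=2 B=-5 C=8 D=0 ZF=0 PC=3
Step 19: PC=3 exec 'MUL D, 2'. After: A=2 B=-5 C=8 D=0 ZF=1 PC=4
Step 20: PC=4 exec 'SUB B, 3'. After: A=2 B=-8 C=8 D=0 ZF=0 PC=5
Step 21: PC=5 exec 'SUB A, 1'. After: A=1 B=-8 C=8 D=0 ZF=0 PC=6
Step 22: PC=6 exec 'JNZ 2'. After: A=1 B=-8 C=8 D=0 ZF=0 PC=2
Step 23: PC=2 exec 'ADD C, 2'. After: A=1 B=-8 C=10 D=0 ZF=0 PC=3
Step 24: PC=3 exec 'MUL D, 2'. After: A=1 B=-8 C=10 D=0 ZF=1 PC=4
Step 25: PC=4 exec 'SUB B, 3'. After: A=1 B=-11 C=10 D=0 ZF=0 PC=5
Step 26: PC=5 exec 'SUB A, 1'. After: A=0 B=-11 C=10 D=0 ZF=1 PC=6
Step 27: PC=6 exec 'JNZ 2'. After: A=0 B=-11 C=10 D=0 ZF=1 PC=7
Step 28: PC=7 exec 'HALT'. After: A=0 B=-11 C=10 D=0 ZF=1 PC=7 HALTED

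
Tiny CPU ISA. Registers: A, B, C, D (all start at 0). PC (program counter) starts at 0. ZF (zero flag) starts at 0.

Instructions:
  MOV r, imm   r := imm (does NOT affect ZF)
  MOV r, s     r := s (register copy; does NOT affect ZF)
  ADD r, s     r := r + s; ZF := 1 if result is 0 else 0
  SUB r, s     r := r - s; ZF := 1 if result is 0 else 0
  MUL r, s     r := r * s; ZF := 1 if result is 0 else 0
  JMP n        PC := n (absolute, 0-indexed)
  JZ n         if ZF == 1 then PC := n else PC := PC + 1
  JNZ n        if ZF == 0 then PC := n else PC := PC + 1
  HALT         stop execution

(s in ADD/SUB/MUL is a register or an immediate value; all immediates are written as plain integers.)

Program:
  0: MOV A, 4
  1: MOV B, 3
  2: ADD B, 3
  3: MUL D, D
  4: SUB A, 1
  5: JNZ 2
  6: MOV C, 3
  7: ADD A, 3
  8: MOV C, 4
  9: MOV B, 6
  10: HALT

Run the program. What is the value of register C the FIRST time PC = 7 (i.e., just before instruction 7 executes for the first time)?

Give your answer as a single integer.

Step 1: PC=0 exec 'MOV A, 4'. After: A=4 B=0 C=0 D=0 ZF=0 PC=1
Step 2: PC=1 exec 'MOV B, 3'. After: A=4 B=3 C=0 D=0 ZF=0 PC=2
Step 3: PC=2 exec 'ADD B, 3'. After: A=4 B=6 C=0 D=0 ZF=0 PC=3
Step 4: PC=3 exec 'MUL D, D'. After: A=4 B=6 C=0 D=0 ZF=1 PC=4
Step 5: PC=4 exec 'SUB A, 1'. After: A=3 B=6 C=0 D=0 ZF=0 PC=5
Step 6: PC=5 exec 'JNZ 2'. After: A=3 B=6 C=0 D=0 ZF=0 PC=2
Step 7: PC=2 exec 'ADD B, 3'. After: A=3 B=9 C=0 D=0 ZF=0 PC=3
Step 8: PC=3 exec 'MUL D, D'. After: A=3 B=9 C=0 D=0 ZF=1 PC=4
Step 9: PC=4 exec 'SUB A, 1'. After: A=2 B=9 C=0 D=0 ZF=0 PC=5
Step 10: PC=5 exec 'JNZ 2'. After: A=2 B=9 C=0 D=0 ZF=0 PC=2
Step 11: PC=2 exec 'ADD B, 3'. After: A=2 B=12 C=0 D=0 ZF=0 PC=3
Step 12: PC=3 exec 'MUL D, D'. After: A=2 B=12 C=0 D=0 ZF=1 PC=4
Step 13: PC=4 exec 'SUB A, 1'. After: A=1 B=12 C=0 D=0 ZF=0 PC=5
Step 14: PC=5 exec 'JNZ 2'. After: A=1 B=12 C=0 D=0 ZF=0 PC=2
Step 15: PC=2 exec 'ADD B, 3'. After: A=1 B=15 C=0 D=0 ZF=0 PC=3
Step 16: PC=3 exec 'MUL D, D'. After: A=1 B=15 C=0 D=0 ZF=1 PC=4
Step 17: PC=4 exec 'SUB A, 1'. After: A=0 B=15 C=0 D=0 ZF=1 PC=5
Step 18: PC=5 exec 'JNZ 2'. After: A=0 B=15 C=0 D=0 ZF=1 PC=6
Step 19: PC=6 exec 'MOV C, 3'. After: A=0 B=15 C=3 D=0 ZF=1 PC=7
First time PC=7: C=3

3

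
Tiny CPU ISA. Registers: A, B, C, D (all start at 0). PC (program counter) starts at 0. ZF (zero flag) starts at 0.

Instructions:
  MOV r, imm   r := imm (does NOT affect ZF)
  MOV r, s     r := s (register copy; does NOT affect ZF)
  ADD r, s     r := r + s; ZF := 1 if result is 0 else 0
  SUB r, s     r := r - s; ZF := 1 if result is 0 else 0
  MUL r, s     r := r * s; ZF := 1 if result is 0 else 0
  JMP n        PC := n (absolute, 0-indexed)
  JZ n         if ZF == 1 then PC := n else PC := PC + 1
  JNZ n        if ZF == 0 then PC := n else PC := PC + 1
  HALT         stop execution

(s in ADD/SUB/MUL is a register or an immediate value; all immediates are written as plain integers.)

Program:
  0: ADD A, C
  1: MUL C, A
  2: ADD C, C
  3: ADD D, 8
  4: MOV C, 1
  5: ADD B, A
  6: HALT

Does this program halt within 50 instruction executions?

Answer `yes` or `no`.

Step 1: PC=0 exec 'ADD A, C'. After: A=0 B=0 C=0 D=0 ZF=1 PC=1
Step 2: PC=1 exec 'MUL C, A'. After: A=0 B=0 C=0 D=0 ZF=1 PC=2
Step 3: PC=2 exec 'ADD C, C'. After: A=0 B=0 C=0 D=0 ZF=1 PC=3
Step 4: PC=3 exec 'ADD D, 8'. After: A=0 B=0 C=0 D=8 ZF=0 PC=4
Step 5: PC=4 exec 'MOV C, 1'. After: A=0 B=0 C=1 D=8 ZF=0 PC=5
Step 6: PC=5 exec 'ADD B, A'. After: A=0 B=0 C=1 D=8 ZF=1 PC=6
Step 7: PC=6 exec 'HALT'. After: A=0 B=0 C=1 D=8 ZF=1 PC=6 HALTED

Answer: yes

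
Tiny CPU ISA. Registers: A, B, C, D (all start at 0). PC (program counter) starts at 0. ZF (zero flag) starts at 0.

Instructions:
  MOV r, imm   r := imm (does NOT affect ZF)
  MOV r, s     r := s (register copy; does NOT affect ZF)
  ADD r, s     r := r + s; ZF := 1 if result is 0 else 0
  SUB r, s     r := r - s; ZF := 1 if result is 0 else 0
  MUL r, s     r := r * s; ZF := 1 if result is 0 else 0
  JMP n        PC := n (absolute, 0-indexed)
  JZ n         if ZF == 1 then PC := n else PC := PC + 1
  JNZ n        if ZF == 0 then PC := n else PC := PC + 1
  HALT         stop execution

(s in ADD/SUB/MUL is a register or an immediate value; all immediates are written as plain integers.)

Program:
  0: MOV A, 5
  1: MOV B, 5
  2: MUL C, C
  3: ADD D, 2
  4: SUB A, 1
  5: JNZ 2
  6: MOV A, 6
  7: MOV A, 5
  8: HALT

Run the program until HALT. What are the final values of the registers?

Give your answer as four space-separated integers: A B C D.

Answer: 5 5 0 10

Derivation:
Step 1: PC=0 exec 'MOV A, 5'. After: A=5 B=0 C=0 D=0 ZF=0 PC=1
Step 2: PC=1 exec 'MOV B, 5'. After: A=5 B=5 C=0 D=0 ZF=0 PC=2
Step 3: PC=2 exec 'MUL C, C'. After: A=5 B=5 C=0 D=0 ZF=1 PC=3
Step 4: PC=3 exec 'ADD D, 2'. After: A=5 B=5 C=0 D=2 ZF=0 PC=4
Step 5: PC=4 exec 'SUB A, 1'. After: A=4 B=5 C=0 D=2 ZF=0 PC=5
Step 6: PC=5 exec 'JNZ 2'. After: A=4 B=5 C=0 D=2 ZF=0 PC=2
Step 7: PC=2 exec 'MUL C, C'. After: A=4 B=5 C=0 D=2 ZF=1 PC=3
Step 8: PC=3 exec 'ADD D, 2'. After: A=4 B=5 C=0 D=4 ZF=0 PC=4
Step 9: PC=4 exec 'SUB A, 1'. After: A=3 B=5 C=0 D=4 ZF=0 PC=5
Step 10: PC=5 exec 'JNZ 2'. After: A=3 B=5 C=0 D=4 ZF=0 PC=2
Step 11: PC=2 exec 'MUL C, C'. After: A=3 B=5 C=0 D=4 ZF=1 PC=3
Step 12: PC=3 exec 'ADD D, 2'. After: A=3 B=5 C=0 D=6 ZF=0 PC=4
Step 13: PC=4 exec 'SUB A, 1'. After: A=2 B=5 C=0 D=6 ZF=0 PC=5
Step 14: PC=5 exec 'JNZ 2'. After: A=2 B=5 C=0 D=6 ZF=0 PC=2
Step 15: PC=2 exec 'MUL C, C'. After: A=2 B=5 C=0 D=6 ZF=1 PC=3
Step 16: PC=3 exec 'ADD D, 2'. After: A=2 B=5 C=0 D=8 ZF=0 PC=4
Step 17: PC=4 exec 'SUB A, 1'. After: A=1 B=5 C=0 D=8 ZF=0 PC=5
Step 18: PC=5 exec 'JNZ 2'. After: A=1 B=5 C=0 D=8 ZF=0 PC=2
Step 19: PC=2 exec 'MUL C, C'. After: A=1 B=5 C=0 D=8 ZF=1 PC=3
Step 20: PC=3 exec 'ADD D, 2'. After: A=1 B=5 C=0 D=10 ZF=0 PC=4
Step 21: PC=4 exec 'SUB A, 1'. After: A=0 B=5 C=0 D=10 ZF=1 PC=5
Step 22: PC=5 exec 'JNZ 2'. After: A=0 B=5 C=0 D=10 ZF=1 PC=6
Step 23: PC=6 exec 'MOV A, 6'. After: A=6 B=5 C=0 D=10 ZF=1 PC=7
Step 24: PC=7 exec 'MOV A, 5'. After: A=5 B=5 C=0 D=10 ZF=1 PC=8
Step 25: PC=8 exec 'HALT'. After: A=5 B=5 C=0 D=10 ZF=1 PC=8 HALTED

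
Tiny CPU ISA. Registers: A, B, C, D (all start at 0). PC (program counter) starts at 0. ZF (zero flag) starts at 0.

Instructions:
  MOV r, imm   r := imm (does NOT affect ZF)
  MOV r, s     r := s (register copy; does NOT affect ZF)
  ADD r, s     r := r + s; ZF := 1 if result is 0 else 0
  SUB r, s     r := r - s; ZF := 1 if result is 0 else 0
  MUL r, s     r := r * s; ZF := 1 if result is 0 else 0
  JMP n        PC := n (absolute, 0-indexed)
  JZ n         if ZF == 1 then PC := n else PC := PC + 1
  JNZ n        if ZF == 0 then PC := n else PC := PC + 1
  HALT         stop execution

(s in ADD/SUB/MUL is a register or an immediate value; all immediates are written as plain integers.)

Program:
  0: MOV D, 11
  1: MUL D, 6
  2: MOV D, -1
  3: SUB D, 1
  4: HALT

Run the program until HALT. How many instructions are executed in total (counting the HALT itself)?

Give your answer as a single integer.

Step 1: PC=0 exec 'MOV D, 11'. After: A=0 B=0 C=0 D=11 ZF=0 PC=1
Step 2: PC=1 exec 'MUL D, 6'. After: A=0 B=0 C=0 D=66 ZF=0 PC=2
Step 3: PC=2 exec 'MOV D, -1'. After: A=0 B=0 C=0 D=-1 ZF=0 PC=3
Step 4: PC=3 exec 'SUB D, 1'. After: A=0 B=0 C=0 D=-2 ZF=0 PC=4
Step 5: PC=4 exec 'HALT'. After: A=0 B=0 C=0 D=-2 ZF=0 PC=4 HALTED
Total instructions executed: 5

Answer: 5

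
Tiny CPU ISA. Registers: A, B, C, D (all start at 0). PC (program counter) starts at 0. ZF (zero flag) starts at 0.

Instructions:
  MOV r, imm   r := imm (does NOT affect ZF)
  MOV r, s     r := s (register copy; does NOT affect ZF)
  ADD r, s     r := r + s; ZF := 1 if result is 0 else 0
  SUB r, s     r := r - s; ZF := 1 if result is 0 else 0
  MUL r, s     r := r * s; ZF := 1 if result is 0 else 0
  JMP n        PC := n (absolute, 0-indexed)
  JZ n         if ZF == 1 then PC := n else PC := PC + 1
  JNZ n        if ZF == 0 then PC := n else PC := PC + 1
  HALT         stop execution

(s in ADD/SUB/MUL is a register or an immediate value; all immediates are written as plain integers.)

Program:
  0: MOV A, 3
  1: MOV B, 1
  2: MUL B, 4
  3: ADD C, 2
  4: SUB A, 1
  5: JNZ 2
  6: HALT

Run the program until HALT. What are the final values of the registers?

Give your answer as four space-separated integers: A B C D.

Answer: 0 64 6 0

Derivation:
Step 1: PC=0 exec 'MOV A, 3'. After: A=3 B=0 C=0 D=0 ZF=0 PC=1
Step 2: PC=1 exec 'MOV B, 1'. After: A=3 B=1 C=0 D=0 ZF=0 PC=2
Step 3: PC=2 exec 'MUL B, 4'. After: A=3 B=4 C=0 D=0 ZF=0 PC=3
Step 4: PC=3 exec 'ADD C, 2'. After: A=3 B=4 C=2 D=0 ZF=0 PC=4
Step 5: PC=4 exec 'SUB A, 1'. After: A=2 B=4 C=2 D=0 ZF=0 PC=5
Step 6: PC=5 exec 'JNZ 2'. After: A=2 B=4 C=2 D=0 ZF=0 PC=2
Step 7: PC=2 exec 'MUL B, 4'. After: A=2 B=16 C=2 D=0 ZF=0 PC=3
Step 8: PC=3 exec 'ADD C, 2'. After: A=2 B=16 C=4 D=0 ZF=0 PC=4
Step 9: PC=4 exec 'SUB A, 1'. After: A=1 B=16 C=4 D=0 ZF=0 PC=5
Step 10: PC=5 exec 'JNZ 2'. After: A=1 B=16 C=4 D=0 ZF=0 PC=2
Step 11: PC=2 exec 'MUL B, 4'. After: A=1 B=64 C=4 D=0 ZF=0 PC=3
Step 12: PC=3 exec 'ADD C, 2'. After: A=1 B=64 C=6 D=0 ZF=0 PC=4
Step 13: PC=4 exec 'SUB A, 1'. After: A=0 B=64 C=6 D=0 ZF=1 PC=5
Step 14: PC=5 exec 'JNZ 2'. After: A=0 B=64 C=6 D=0 ZF=1 PC=6
Step 15: PC=6 exec 'HALT'. After: A=0 B=64 C=6 D=0 ZF=1 PC=6 HALTED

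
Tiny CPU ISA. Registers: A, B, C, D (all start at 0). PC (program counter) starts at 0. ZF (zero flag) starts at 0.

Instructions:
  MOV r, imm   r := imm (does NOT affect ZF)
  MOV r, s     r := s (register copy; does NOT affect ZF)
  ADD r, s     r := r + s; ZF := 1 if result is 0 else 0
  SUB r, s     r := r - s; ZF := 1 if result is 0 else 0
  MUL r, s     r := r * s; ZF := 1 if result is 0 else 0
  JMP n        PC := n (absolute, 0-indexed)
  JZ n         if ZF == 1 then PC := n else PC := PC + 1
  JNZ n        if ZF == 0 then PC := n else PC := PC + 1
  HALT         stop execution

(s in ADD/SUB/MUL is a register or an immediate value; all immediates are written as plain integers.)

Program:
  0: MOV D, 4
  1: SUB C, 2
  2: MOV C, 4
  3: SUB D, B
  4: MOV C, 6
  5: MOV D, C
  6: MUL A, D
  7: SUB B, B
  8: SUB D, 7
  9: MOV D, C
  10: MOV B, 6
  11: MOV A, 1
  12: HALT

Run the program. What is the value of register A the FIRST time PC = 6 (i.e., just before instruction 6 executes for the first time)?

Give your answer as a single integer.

Step 1: PC=0 exec 'MOV D, 4'. After: A=0 B=0 C=0 D=4 ZF=0 PC=1
Step 2: PC=1 exec 'SUB C, 2'. After: A=0 B=0 C=-2 D=4 ZF=0 PC=2
Step 3: PC=2 exec 'MOV C, 4'. After: A=0 B=0 C=4 D=4 ZF=0 PC=3
Step 4: PC=3 exec 'SUB D, B'. After: A=0 B=0 C=4 D=4 ZF=0 PC=4
Step 5: PC=4 exec 'MOV C, 6'. After: A=0 B=0 C=6 D=4 ZF=0 PC=5
Step 6: PC=5 exec 'MOV D, C'. After: A=0 B=0 C=6 D=6 ZF=0 PC=6
First time PC=6: A=0

0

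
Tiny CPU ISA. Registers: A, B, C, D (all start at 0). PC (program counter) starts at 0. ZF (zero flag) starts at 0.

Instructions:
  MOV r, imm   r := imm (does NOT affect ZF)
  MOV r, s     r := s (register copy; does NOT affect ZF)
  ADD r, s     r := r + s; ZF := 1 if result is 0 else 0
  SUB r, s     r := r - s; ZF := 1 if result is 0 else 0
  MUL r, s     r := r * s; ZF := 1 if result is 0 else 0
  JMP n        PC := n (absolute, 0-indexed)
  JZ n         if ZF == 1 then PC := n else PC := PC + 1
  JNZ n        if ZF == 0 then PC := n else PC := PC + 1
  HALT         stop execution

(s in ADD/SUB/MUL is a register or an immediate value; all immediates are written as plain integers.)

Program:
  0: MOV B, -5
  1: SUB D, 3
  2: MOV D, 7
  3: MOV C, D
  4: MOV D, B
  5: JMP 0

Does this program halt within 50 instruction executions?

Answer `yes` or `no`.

Step 1: PC=0 exec 'MOV B, -5'. After: A=0 B=-5 C=0 D=0 ZF=0 PC=1
Step 2: PC=1 exec 'SUB D, 3'. After: A=0 B=-5 C=0 D=-3 ZF=0 PC=2
Step 3: PC=2 exec 'MOV D, 7'. After: A=0 B=-5 C=0 D=7 ZF=0 PC=3
Step 4: PC=3 exec 'MOV C, D'. After: A=0 B=-5 C=7 D=7 ZF=0 PC=4
Step 5: PC=4 exec 'MOV D, B'. After: A=0 B=-5 C=7 D=-5 ZF=0 PC=5
Step 6: PC=5 exec 'JMP 0'. After: A=0 B=-5 C=7 D=-5 ZF=0 PC=0
Step 7: PC=0 exec 'MOV B, -5'. After: A=0 B=-5 C=7 D=-5 ZF=0 PC=1
Step 8: PC=1 exec 'SUB D, 3'. After: A=0 B=-5 C=7 D=-8 ZF=0 PC=2
Step 9: PC=2 exec 'MOV D, 7'. After: A=0 B=-5 C=7 D=7 ZF=0 PC=3
Step 10: PC=3 exec 'MOV C, D'. After: A=0 B=-5 C=7 D=7 ZF=0 PC=4
State after step 10 equals state after step 4: the program is in a cycle of length 6 and will never halt.

Answer: no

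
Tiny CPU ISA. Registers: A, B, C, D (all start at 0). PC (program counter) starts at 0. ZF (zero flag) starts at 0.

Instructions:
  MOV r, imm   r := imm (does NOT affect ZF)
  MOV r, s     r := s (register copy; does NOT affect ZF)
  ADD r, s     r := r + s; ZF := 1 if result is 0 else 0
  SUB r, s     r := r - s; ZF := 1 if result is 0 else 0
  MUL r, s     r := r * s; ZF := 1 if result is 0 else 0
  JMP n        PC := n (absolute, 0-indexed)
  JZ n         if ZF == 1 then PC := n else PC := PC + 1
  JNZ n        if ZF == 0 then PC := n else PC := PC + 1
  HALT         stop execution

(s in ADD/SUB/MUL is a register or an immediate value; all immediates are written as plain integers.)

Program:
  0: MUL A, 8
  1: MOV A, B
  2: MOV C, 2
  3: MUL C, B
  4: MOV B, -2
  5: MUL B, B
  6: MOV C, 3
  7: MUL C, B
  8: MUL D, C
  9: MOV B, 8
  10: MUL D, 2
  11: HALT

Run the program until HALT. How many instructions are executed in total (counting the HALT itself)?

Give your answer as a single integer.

Answer: 12

Derivation:
Step 1: PC=0 exec 'MUL A, 8'. After: A=0 B=0 C=0 D=0 ZF=1 PC=1
Step 2: PC=1 exec 'MOV A, B'. After: A=0 B=0 C=0 D=0 ZF=1 PC=2
Step 3: PC=2 exec 'MOV C, 2'. After: A=0 B=0 C=2 D=0 ZF=1 PC=3
Step 4: PC=3 exec 'MUL C, B'. After: A=0 B=0 C=0 D=0 ZF=1 PC=4
Step 5: PC=4 exec 'MOV B, -2'. After: A=0 B=-2 C=0 D=0 ZF=1 PC=5
Step 6: PC=5 exec 'MUL B, B'. After: A=0 B=4 C=0 D=0 ZF=0 PC=6
Step 7: PC=6 exec 'MOV C, 3'. After: A=0 B=4 C=3 D=0 ZF=0 PC=7
Step 8: PC=7 exec 'MUL C, B'. After: A=0 B=4 C=12 D=0 ZF=0 PC=8
Step 9: PC=8 exec 'MUL D, C'. After: A=0 B=4 C=12 D=0 ZF=1 PC=9
Step 10: PC=9 exec 'MOV B, 8'. After: A=0 B=8 C=12 D=0 ZF=1 PC=10
Step 11: PC=10 exec 'MUL D, 2'. After: A=0 B=8 C=12 D=0 ZF=1 PC=11
Step 12: PC=11 exec 'HALT'. After: A=0 B=8 C=12 D=0 ZF=1 PC=11 HALTED
Total instructions executed: 12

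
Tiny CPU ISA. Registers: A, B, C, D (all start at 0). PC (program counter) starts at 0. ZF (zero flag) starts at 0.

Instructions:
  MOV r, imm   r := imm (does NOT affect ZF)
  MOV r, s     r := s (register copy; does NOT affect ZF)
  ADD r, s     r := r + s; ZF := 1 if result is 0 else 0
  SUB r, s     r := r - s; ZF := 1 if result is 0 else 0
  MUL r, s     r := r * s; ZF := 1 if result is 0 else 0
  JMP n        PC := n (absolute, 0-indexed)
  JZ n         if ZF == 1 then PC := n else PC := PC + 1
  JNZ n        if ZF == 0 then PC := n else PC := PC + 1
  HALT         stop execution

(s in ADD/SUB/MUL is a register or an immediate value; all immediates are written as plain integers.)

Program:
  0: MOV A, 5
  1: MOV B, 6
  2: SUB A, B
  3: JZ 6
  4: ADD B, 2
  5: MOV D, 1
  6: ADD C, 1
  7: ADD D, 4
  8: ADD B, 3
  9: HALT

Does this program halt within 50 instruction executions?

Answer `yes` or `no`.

Answer: yes

Derivation:
Step 1: PC=0 exec 'MOV A, 5'. After: A=5 B=0 C=0 D=0 ZF=0 PC=1
Step 2: PC=1 exec 'MOV B, 6'. After: A=5 B=6 C=0 D=0 ZF=0 PC=2
Step 3: PC=2 exec 'SUB A, B'. After: A=-1 B=6 C=0 D=0 ZF=0 PC=3
Step 4: PC=3 exec 'JZ 6'. After: A=-1 B=6 C=0 D=0 ZF=0 PC=4
Step 5: PC=4 exec 'ADD B, 2'. After: A=-1 B=8 C=0 D=0 ZF=0 PC=5
Step 6: PC=5 exec 'MOV D, 1'. After: A=-1 B=8 C=0 D=1 ZF=0 PC=6
Step 7: PC=6 exec 'ADD C, 1'. After: A=-1 B=8 C=1 D=1 ZF=0 PC=7
Step 8: PC=7 exec 'ADD D, 4'. After: A=-1 B=8 C=1 D=5 ZF=0 PC=8
Step 9: PC=8 exec 'ADD B, 3'. After: A=-1 B=11 C=1 D=5 ZF=0 PC=9
Step 10: PC=9 exec 'HALT'. After: A=-1 B=11 C=1 D=5 ZF=0 PC=9 HALTED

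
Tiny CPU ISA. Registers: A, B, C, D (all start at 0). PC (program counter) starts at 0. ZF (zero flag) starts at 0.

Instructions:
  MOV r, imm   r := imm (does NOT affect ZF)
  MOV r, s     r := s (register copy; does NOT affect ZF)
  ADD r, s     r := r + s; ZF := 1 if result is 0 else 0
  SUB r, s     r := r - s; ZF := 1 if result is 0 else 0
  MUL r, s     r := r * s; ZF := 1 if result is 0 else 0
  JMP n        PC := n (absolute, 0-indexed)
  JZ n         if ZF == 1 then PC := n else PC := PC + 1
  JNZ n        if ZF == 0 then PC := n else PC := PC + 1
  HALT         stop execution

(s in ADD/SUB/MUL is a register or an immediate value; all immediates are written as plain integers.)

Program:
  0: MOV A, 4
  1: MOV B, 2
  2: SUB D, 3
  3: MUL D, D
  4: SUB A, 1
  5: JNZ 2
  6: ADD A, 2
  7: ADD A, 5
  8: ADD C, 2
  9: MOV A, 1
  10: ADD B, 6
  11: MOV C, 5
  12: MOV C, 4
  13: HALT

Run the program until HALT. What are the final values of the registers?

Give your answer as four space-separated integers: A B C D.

Step 1: PC=0 exec 'MOV A, 4'. After: A=4 B=0 C=0 D=0 ZF=0 PC=1
Step 2: PC=1 exec 'MOV B, 2'. After: A=4 B=2 C=0 D=0 ZF=0 PC=2
Step 3: PC=2 exec 'SUB D, 3'. After: A=4 B=2 C=0 D=-3 ZF=0 PC=3
Step 4: PC=3 exec 'MUL D, D'. After: A=4 B=2 C=0 D=9 ZF=0 PC=4
Step 5: PC=4 exec 'SUB A, 1'. After: A=3 B=2 C=0 D=9 ZF=0 PC=5
Step 6: PC=5 exec 'JNZ 2'. After: A=3 B=2 C=0 D=9 ZF=0 PC=2
Step 7: PC=2 exec 'SUB D, 3'. After: A=3 B=2 C=0 D=6 ZF=0 PC=3
Step 8: PC=3 exec 'MUL D, D'. After: A=3 B=2 C=0 D=36 ZF=0 PC=4
Step 9: PC=4 exec 'SUB A, 1'. After: A=2 B=2 C=0 D=36 ZF=0 PC=5
Step 10: PC=5 exec 'JNZ 2'. After: A=2 B=2 C=0 D=36 ZF=0 PC=2
Step 11: PC=2 exec 'SUB D, 3'. After: A=2 B=2 C=0 D=33 ZF=0 PC=3
Step 12: PC=3 exec 'MUL D, D'. After: A=2 B=2 C=0 D=1089 ZF=0 PC=4
Step 13: PC=4 exec 'SUB A, 1'. After: A=1 B=2 C=0 D=1089 ZF=0 PC=5
Step 14: PC=5 exec 'JNZ 2'. After: A=1 B=2 C=0 D=1089 ZF=0 PC=2
Step 15: PC=2 exec 'SUB D, 3'. After: A=1 B=2 C=0 D=1086 ZF=0 PC=3
Step 16: PC=3 exec 'MUL D, D'. After: A=1 B=2 C=0 D=1179396 ZF=0 PC=4
Step 17: PC=4 exec 'SUB A, 1'. After: A=0 B=2 C=0 D=1179396 ZF=1 PC=5
Step 18: PC=5 exec 'JNZ 2'. After: A=0 B=2 C=0 D=1179396 ZF=1 PC=6
Step 19: PC=6 exec 'ADD A, 2'. After: A=2 B=2 C=0 D=1179396 ZF=0 PC=7
Step 20: PC=7 exec 'ADD A, 5'. After: A=7 B=2 C=0 D=1179396 ZF=0 PC=8
Step 21: PC=8 exec 'ADD C, 2'. After: A=7 B=2 C=2 D=1179396 ZF=0 PC=9
Step 22: PC=9 exec 'MOV A, 1'. After: A=1 B=2 C=2 D=1179396 ZF=0 PC=10
Step 23: PC=10 exec 'ADD B, 6'. After: A=1 B=8 C=2 D=1179396 ZF=0 PC=11
Step 24: PC=11 exec 'MOV C, 5'. After: A=1 B=8 C=5 D=1179396 ZF=0 PC=12
Step 25: PC=12 exec 'MOV C, 4'. After: A=1 B=8 C=4 D=1179396 ZF=0 PC=13
Step 26: PC=13 exec 'HALT'. After: A=1 B=8 C=4 D=1179396 ZF=0 PC=13 HALTED

Answer: 1 8 4 1179396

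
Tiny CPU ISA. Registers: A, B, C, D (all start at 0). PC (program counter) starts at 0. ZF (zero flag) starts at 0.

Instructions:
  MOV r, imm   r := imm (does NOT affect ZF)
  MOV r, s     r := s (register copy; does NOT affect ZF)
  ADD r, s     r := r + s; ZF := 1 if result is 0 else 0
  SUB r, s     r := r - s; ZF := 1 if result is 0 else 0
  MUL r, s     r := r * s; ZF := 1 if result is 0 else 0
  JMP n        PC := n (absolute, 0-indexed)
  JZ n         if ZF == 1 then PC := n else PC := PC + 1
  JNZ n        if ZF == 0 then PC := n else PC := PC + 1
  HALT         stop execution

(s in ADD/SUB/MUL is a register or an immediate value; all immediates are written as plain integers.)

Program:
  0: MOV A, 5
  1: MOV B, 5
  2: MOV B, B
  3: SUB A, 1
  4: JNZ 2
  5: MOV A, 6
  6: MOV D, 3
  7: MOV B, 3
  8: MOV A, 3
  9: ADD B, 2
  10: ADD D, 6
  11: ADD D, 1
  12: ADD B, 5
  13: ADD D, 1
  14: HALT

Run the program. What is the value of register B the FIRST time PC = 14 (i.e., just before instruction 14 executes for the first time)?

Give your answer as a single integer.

Step 1: PC=0 exec 'MOV A, 5'. After: A=5 B=0 C=0 D=0 ZF=0 PC=1
Step 2: PC=1 exec 'MOV B, 5'. After: A=5 B=5 C=0 D=0 ZF=0 PC=2
Step 3: PC=2 exec 'MOV B, B'. After: A=5 B=5 C=0 D=0 ZF=0 PC=3
Step 4: PC=3 exec 'SUB A, 1'. After: A=4 B=5 C=0 D=0 ZF=0 PC=4
Step 5: PC=4 exec 'JNZ 2'. After: A=4 B=5 C=0 D=0 ZF=0 PC=2
Step 6: PC=2 exec 'MOV B, B'. After: A=4 B=5 C=0 D=0 ZF=0 PC=3
Step 7: PC=3 exec 'SUB A, 1'. After: A=3 B=5 C=0 D=0 ZF=0 PC=4
Step 8: PC=4 exec 'JNZ 2'. After: A=3 B=5 C=0 D=0 ZF=0 PC=2
Step 9: PC=2 exec 'MOV B, B'. After: A=3 B=5 C=0 D=0 ZF=0 PC=3
Step 10: PC=3 exec 'SUB A, 1'. After: A=2 B=5 C=0 D=0 ZF=0 PC=4
Step 11: PC=4 exec 'JNZ 2'. After: A=2 B=5 C=0 D=0 ZF=0 PC=2
Step 12: PC=2 exec 'MOV B, B'. After: A=2 B=5 C=0 D=0 ZF=0 PC=3
Step 13: PC=3 exec 'SUB A, 1'. After: A=1 B=5 C=0 D=0 ZF=0 PC=4
Step 14: PC=4 exec 'JNZ 2'. After: A=1 B=5 C=0 D=0 ZF=0 PC=2
Step 15: PC=2 exec 'MOV B, B'. After: A=1 B=5 C=0 D=0 ZF=0 PC=3
Step 16: PC=3 exec 'SUB A, 1'. After: A=0 B=5 C=0 D=0 ZF=1 PC=4
Step 17: PC=4 exec 'JNZ 2'. After: A=0 B=5 C=0 D=0 ZF=1 PC=5
Step 18: PC=5 exec 'MOV A, 6'. After: A=6 B=5 C=0 D=0 ZF=1 PC=6
Step 19: PC=6 exec 'MOV D, 3'. After: A=6 B=5 C=0 D=3 ZF=1 PC=7
Step 20: PC=7 exec 'MOV B, 3'. After: A=6 B=3 C=0 D=3 ZF=1 PC=8
Step 21: PC=8 exec 'MOV A, 3'. After: A=3 B=3 C=0 D=3 ZF=1 PC=9
Step 22: PC=9 exec 'ADD B, 2'. After: A=3 B=5 C=0 D=3 ZF=0 PC=10
Step 23: PC=10 exec 'ADD D, 6'. After: A=3 B=5 C=0 D=9 ZF=0 PC=11
Step 24: PC=11 exec 'ADD D, 1'. After: A=3 B=5 C=0 D=10 ZF=0 PC=12
Step 25: PC=12 exec 'ADD B, 5'. After: A=3 B=10 C=0 D=10 ZF=0 PC=13
Step 26: PC=13 exec 'ADD D, 1'. After: A=3 B=10 C=0 D=11 ZF=0 PC=14
First time PC=14: B=10

10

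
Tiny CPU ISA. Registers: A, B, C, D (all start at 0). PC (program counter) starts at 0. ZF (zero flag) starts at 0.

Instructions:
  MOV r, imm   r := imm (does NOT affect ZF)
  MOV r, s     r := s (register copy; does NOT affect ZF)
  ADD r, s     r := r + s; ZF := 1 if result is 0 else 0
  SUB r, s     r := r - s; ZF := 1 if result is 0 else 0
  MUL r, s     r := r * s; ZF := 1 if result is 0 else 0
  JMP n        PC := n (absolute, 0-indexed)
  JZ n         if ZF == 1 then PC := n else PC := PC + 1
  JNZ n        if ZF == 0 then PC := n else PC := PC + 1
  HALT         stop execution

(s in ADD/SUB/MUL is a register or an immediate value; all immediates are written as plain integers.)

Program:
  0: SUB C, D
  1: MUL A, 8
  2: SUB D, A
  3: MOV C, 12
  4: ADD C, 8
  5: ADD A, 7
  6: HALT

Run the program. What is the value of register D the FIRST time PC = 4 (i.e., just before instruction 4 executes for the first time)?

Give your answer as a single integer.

Step 1: PC=0 exec 'SUB C, D'. After: A=0 B=0 C=0 D=0 ZF=1 PC=1
Step 2: PC=1 exec 'MUL A, 8'. After: A=0 B=0 C=0 D=0 ZF=1 PC=2
Step 3: PC=2 exec 'SUB D, A'. After: A=0 B=0 C=0 D=0 ZF=1 PC=3
Step 4: PC=3 exec 'MOV C, 12'. After: A=0 B=0 C=12 D=0 ZF=1 PC=4
First time PC=4: D=0

0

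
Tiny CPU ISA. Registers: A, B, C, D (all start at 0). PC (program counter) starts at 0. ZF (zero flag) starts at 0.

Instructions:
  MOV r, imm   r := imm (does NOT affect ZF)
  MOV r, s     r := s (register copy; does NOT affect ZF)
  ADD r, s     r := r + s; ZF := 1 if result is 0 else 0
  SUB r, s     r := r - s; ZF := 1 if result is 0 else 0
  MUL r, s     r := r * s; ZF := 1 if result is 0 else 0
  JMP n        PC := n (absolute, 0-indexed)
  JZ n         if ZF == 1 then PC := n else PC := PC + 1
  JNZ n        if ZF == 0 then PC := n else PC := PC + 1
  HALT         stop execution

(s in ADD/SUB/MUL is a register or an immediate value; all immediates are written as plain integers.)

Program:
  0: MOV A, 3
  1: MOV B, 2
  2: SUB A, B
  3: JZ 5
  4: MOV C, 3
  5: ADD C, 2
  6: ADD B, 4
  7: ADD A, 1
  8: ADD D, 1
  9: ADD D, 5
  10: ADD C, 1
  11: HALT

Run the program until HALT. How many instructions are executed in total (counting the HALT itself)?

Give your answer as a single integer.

Answer: 12

Derivation:
Step 1: PC=0 exec 'MOV A, 3'. After: A=3 B=0 C=0 D=0 ZF=0 PC=1
Step 2: PC=1 exec 'MOV B, 2'. After: A=3 B=2 C=0 D=0 ZF=0 PC=2
Step 3: PC=2 exec 'SUB A, B'. After: A=1 B=2 C=0 D=0 ZF=0 PC=3
Step 4: PC=3 exec 'JZ 5'. After: A=1 B=2 C=0 D=0 ZF=0 PC=4
Step 5: PC=4 exec 'MOV C, 3'. After: A=1 B=2 C=3 D=0 ZF=0 PC=5
Step 6: PC=5 exec 'ADD C, 2'. After: A=1 B=2 C=5 D=0 ZF=0 PC=6
Step 7: PC=6 exec 'ADD B, 4'. After: A=1 B=6 C=5 D=0 ZF=0 PC=7
Step 8: PC=7 exec 'ADD A, 1'. After: A=2 B=6 C=5 D=0 ZF=0 PC=8
Step 9: PC=8 exec 'ADD D, 1'. After: A=2 B=6 C=5 D=1 ZF=0 PC=9
Step 10: PC=9 exec 'ADD D, 5'. After: A=2 B=6 C=5 D=6 ZF=0 PC=10
Step 11: PC=10 exec 'ADD C, 1'. After: A=2 B=6 C=6 D=6 ZF=0 PC=11
Step 12: PC=11 exec 'HALT'. After: A=2 B=6 C=6 D=6 ZF=0 PC=11 HALTED
Total instructions executed: 12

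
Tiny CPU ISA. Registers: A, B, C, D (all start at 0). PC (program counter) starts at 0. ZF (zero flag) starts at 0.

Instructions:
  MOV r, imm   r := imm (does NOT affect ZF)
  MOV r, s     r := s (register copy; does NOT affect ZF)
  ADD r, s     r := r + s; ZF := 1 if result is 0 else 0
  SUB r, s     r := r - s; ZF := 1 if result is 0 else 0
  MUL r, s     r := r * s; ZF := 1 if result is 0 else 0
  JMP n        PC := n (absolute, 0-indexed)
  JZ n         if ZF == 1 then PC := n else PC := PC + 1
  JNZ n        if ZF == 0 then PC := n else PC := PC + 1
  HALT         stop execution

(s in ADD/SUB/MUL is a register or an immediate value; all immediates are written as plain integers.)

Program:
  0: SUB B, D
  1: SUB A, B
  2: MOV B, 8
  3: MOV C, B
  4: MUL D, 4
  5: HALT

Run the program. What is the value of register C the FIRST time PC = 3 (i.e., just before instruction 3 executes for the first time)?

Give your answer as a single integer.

Step 1: PC=0 exec 'SUB B, D'. After: A=0 B=0 C=0 D=0 ZF=1 PC=1
Step 2: PC=1 exec 'SUB A, B'. After: A=0 B=0 C=0 D=0 ZF=1 PC=2
Step 3: PC=2 exec 'MOV B, 8'. After: A=0 B=8 C=0 D=0 ZF=1 PC=3
First time PC=3: C=0

0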